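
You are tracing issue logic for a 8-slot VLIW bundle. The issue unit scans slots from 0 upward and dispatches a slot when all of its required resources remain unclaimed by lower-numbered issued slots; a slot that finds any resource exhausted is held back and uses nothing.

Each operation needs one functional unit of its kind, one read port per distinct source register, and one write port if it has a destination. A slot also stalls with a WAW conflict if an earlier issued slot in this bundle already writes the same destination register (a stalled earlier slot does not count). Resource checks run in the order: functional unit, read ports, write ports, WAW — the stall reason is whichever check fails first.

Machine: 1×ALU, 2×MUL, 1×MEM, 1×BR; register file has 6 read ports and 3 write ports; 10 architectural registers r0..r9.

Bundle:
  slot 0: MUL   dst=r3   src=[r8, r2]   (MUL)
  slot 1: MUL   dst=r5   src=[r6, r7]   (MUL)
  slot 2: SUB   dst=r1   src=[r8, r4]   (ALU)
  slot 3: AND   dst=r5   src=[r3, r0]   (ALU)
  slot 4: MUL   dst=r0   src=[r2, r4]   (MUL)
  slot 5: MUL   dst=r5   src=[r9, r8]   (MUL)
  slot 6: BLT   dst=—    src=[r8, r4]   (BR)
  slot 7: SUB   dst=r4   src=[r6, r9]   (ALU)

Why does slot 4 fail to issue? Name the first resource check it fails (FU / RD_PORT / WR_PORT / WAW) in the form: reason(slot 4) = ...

slot 0 (MUL): ISSUE — free A1,Mu1,Ld1,B1 rp4 wp2
slot 1 (MUL): ISSUE — free A1,Mu0,Ld1,B1 rp2 wp1
slot 2 (ALU): ISSUE — free A0,Mu0,Ld1,B1 rp0 wp0
slot 3 (ALU): stall FU — free A0,Mu0,Ld1,B1 rp0 wp0
slot 4 (MUL): stall FU — free A0,Mu0,Ld1,B1 rp0 wp0
slot 5 (MUL): stall FU — free A0,Mu0,Ld1,B1 rp0 wp0
slot 6 (BR): stall RD_PORT — free A0,Mu0,Ld1,B1 rp0 wp0
slot 7 (ALU): stall FU — free A0,Mu0,Ld1,B1 rp0 wp0

reason(slot 4) = FU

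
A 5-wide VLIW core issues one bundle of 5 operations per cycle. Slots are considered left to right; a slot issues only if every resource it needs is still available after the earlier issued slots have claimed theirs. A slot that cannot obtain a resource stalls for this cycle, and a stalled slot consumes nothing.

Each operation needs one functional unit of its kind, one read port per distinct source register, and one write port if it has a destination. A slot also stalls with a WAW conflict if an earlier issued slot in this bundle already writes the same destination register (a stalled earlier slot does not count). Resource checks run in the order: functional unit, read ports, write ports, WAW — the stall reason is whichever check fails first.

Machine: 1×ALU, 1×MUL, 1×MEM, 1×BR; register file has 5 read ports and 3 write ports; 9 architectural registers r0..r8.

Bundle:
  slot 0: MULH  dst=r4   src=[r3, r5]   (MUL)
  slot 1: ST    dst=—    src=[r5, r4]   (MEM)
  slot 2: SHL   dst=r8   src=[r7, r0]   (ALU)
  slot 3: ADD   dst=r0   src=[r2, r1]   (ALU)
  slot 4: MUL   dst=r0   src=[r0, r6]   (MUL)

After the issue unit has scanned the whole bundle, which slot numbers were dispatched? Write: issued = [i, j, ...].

issued = [0, 1]

  0. MUL→r4 ⇒ go  {1A/0Mu/1Ld/1B | 3r 2w}
  1. MEM ⇒ go  {1A/0Mu/0Ld/1B | 1r 2w}
  2. ALU→r8 ⇒ no(RD_PORT)  {1A/0Mu/0Ld/1B | 1r 2w}
  3. ALU→r0 ⇒ no(RD_PORT)  {1A/0Mu/0Ld/1B | 1r 2w}
  4. MUL→r0 ⇒ no(FU)  {1A/0Mu/0Ld/1B | 1r 2w}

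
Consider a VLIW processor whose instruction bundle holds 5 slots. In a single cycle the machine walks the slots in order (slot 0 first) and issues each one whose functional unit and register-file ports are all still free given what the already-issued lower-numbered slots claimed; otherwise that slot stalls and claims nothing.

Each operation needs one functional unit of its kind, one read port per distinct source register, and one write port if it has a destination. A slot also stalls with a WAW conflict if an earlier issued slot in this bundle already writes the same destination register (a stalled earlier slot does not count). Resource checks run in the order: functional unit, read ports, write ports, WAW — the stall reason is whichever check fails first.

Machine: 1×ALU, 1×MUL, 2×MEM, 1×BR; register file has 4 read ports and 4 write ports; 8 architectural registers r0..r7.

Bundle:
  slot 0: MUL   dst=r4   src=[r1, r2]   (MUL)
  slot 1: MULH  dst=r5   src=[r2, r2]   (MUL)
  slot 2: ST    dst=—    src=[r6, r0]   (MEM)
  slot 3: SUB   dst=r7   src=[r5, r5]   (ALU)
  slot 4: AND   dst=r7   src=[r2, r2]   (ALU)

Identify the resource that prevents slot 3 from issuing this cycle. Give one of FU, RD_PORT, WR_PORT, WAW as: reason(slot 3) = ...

reason(slot 3) = RD_PORT

#0 MUL src=r1,r2 dispatched  <A:1 Mu:0 Ld:2 B:1 rd:2 wr:3>
#1 MUL src=r2,r2 held:FU  <A:1 Mu:0 Ld:2 B:1 rd:2 wr:3>
#2 MEM src=r6,r0 dispatched  <A:1 Mu:0 Ld:1 B:1 rd:0 wr:3>
#3 ALU src=r5,r5 held:RD_PORT  <A:1 Mu:0 Ld:1 B:1 rd:0 wr:3>
#4 ALU src=r2,r2 held:RD_PORT  <A:1 Mu:0 Ld:1 B:1 rd:0 wr:3>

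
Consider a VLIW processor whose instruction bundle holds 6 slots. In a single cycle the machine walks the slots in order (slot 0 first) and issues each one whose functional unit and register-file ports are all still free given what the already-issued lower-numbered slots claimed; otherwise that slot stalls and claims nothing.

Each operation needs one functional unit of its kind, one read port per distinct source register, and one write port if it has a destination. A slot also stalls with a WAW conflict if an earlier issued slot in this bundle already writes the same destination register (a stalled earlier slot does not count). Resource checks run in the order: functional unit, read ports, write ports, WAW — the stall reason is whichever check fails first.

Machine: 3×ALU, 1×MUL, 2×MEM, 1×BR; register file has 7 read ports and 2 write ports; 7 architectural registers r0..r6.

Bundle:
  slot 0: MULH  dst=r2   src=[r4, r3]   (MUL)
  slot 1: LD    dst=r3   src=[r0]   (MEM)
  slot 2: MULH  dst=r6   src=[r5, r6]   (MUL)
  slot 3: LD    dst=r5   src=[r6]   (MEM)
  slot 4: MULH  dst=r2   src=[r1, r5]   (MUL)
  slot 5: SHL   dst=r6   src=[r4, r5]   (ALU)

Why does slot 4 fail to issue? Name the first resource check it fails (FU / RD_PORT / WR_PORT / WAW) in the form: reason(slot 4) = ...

reason(slot 4) = FU

slot 0 (MUL): ISSUE — free A3,Mu0,Ld2,B1 rp5 wp1
slot 1 (MEM): ISSUE — free A3,Mu0,Ld1,B1 rp4 wp0
slot 2 (MUL): stall FU — free A3,Mu0,Ld1,B1 rp4 wp0
slot 3 (MEM): stall WR_PORT — free A3,Mu0,Ld1,B1 rp4 wp0
slot 4 (MUL): stall FU — free A3,Mu0,Ld1,B1 rp4 wp0
slot 5 (ALU): stall WR_PORT — free A3,Mu0,Ld1,B1 rp4 wp0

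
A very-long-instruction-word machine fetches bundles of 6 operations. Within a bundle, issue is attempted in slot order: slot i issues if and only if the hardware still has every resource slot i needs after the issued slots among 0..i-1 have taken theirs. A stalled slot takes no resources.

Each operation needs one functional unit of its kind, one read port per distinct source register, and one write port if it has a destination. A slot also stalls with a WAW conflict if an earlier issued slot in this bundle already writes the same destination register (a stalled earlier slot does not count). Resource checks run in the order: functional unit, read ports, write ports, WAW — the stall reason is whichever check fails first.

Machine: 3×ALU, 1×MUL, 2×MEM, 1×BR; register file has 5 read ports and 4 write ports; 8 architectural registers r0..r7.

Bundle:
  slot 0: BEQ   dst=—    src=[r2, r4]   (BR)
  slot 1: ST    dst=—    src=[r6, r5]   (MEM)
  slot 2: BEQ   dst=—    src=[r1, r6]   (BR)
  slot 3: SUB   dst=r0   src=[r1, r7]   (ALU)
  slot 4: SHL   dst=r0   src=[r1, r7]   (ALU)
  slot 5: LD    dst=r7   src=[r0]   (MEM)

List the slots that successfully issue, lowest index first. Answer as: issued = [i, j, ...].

issued = [0, 1, 5]

(0) want 1×BR +2rd +0wr — yes → AL3|MU1|ME2|BR0|rd3|wr4
(1) want 1×MEM +2rd +0wr — yes → AL3|MU1|ME1|BR0|rd1|wr4
(2) want 1×BR +2rd +0wr — FU → AL3|MU1|ME1|BR0|rd1|wr4
(3) want 1×ALU +2rd +1wr — RD_PORT → AL3|MU1|ME1|BR0|rd1|wr4
(4) want 1×ALU +2rd +1wr — RD_PORT → AL3|MU1|ME1|BR0|rd1|wr4
(5) want 1×MEM +1rd +1wr — yes → AL3|MU1|ME0|BR0|rd0|wr3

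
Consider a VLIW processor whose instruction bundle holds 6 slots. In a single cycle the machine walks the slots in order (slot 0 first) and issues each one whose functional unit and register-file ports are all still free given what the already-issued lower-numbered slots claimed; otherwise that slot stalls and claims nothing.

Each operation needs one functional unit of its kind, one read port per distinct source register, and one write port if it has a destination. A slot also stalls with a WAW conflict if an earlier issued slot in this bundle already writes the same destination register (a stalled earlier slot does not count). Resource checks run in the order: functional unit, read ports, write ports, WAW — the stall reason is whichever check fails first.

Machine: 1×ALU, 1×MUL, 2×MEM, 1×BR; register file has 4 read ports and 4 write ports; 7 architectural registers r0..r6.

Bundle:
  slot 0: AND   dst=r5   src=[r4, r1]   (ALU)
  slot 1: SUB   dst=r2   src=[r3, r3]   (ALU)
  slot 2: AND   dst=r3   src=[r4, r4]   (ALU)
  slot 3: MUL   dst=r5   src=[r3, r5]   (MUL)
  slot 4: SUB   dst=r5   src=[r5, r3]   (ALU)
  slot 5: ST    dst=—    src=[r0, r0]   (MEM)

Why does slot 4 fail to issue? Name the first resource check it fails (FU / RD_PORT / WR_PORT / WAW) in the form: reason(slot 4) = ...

reason(slot 4) = FU

slot 0 (ALU): ISSUE — free A0,Mu1,Ld2,B1 rp2 wp3
slot 1 (ALU): stall FU — free A0,Mu1,Ld2,B1 rp2 wp3
slot 2 (ALU): stall FU — free A0,Mu1,Ld2,B1 rp2 wp3
slot 3 (MUL): stall WAW — free A0,Mu1,Ld2,B1 rp2 wp3
slot 4 (ALU): stall FU — free A0,Mu1,Ld2,B1 rp2 wp3
slot 5 (MEM): ISSUE — free A0,Mu1,Ld1,B1 rp1 wp3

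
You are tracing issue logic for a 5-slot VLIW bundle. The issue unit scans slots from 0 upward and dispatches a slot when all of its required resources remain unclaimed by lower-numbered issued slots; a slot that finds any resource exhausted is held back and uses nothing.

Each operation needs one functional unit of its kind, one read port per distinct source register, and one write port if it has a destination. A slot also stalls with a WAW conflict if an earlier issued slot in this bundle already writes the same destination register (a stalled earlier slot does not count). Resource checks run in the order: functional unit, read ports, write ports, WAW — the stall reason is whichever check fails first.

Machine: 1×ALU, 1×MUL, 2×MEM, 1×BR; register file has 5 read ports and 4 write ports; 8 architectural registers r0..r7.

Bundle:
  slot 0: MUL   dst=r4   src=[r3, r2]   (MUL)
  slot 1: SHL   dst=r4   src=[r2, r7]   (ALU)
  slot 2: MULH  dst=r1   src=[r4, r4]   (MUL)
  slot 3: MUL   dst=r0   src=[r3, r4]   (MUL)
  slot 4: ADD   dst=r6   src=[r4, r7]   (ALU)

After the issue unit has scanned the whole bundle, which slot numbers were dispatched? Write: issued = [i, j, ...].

(0) want 1×MUL +2rd +1wr — yes → AL1|MU0|ME2|BR1|rd3|wr3
(1) want 1×ALU +2rd +1wr — WAW → AL1|MU0|ME2|BR1|rd3|wr3
(2) want 1×MUL +1rd +1wr — FU → AL1|MU0|ME2|BR1|rd3|wr3
(3) want 1×MUL +2rd +1wr — FU → AL1|MU0|ME2|BR1|rd3|wr3
(4) want 1×ALU +2rd +1wr — yes → AL0|MU0|ME2|BR1|rd1|wr2

issued = [0, 4]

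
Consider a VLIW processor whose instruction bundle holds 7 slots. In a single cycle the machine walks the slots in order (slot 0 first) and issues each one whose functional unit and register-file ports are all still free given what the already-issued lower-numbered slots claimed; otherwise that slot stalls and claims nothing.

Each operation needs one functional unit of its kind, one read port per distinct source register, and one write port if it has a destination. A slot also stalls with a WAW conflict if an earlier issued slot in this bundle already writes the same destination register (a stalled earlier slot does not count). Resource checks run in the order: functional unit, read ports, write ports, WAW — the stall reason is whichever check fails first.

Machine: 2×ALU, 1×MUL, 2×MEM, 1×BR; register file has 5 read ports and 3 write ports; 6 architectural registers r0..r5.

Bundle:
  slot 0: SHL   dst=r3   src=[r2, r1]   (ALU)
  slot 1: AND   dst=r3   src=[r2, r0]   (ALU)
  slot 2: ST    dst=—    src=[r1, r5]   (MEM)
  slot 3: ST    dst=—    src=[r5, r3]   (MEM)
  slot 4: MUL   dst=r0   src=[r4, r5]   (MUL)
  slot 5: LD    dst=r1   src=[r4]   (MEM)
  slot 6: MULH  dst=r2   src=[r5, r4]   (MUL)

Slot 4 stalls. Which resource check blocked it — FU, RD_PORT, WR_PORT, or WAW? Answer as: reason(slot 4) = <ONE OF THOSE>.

reason(slot 4) = RD_PORT

(0) want 1×ALU +2rd +1wr — yes → AL1|MU1|ME2|BR1|rd3|wr2
(1) want 1×ALU +2rd +1wr — WAW → AL1|MU1|ME2|BR1|rd3|wr2
(2) want 1×MEM +2rd +0wr — yes → AL1|MU1|ME1|BR1|rd1|wr2
(3) want 1×MEM +2rd +0wr — RD_PORT → AL1|MU1|ME1|BR1|rd1|wr2
(4) want 1×MUL +2rd +1wr — RD_PORT → AL1|MU1|ME1|BR1|rd1|wr2
(5) want 1×MEM +1rd +1wr — yes → AL1|MU1|ME0|BR1|rd0|wr1
(6) want 1×MUL +2rd +1wr — RD_PORT → AL1|MU1|ME0|BR1|rd0|wr1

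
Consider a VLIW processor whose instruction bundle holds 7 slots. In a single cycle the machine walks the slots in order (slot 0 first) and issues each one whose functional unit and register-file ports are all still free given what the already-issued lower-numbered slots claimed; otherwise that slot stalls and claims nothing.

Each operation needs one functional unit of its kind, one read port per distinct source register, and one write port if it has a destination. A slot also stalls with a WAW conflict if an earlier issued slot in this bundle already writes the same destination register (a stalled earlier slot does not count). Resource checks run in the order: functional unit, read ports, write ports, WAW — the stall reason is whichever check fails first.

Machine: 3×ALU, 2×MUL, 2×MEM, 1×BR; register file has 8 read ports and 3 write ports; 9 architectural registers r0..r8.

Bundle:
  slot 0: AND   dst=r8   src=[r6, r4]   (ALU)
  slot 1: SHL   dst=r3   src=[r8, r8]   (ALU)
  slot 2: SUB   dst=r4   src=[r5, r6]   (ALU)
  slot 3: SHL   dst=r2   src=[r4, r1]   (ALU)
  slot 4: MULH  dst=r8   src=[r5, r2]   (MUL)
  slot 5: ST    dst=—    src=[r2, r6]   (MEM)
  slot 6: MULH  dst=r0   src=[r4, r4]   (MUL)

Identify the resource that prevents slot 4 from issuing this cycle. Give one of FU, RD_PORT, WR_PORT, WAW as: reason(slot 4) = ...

reason(slot 4) = WR_PORT

(0) want 1×ALU +2rd +1wr — yes → AL2|MU2|ME2|BR1|rd6|wr2
(1) want 1×ALU +1rd +1wr — yes → AL1|MU2|ME2|BR1|rd5|wr1
(2) want 1×ALU +2rd +1wr — yes → AL0|MU2|ME2|BR1|rd3|wr0
(3) want 1×ALU +2rd +1wr — FU → AL0|MU2|ME2|BR1|rd3|wr0
(4) want 1×MUL +2rd +1wr — WR_PORT → AL0|MU2|ME2|BR1|rd3|wr0
(5) want 1×MEM +2rd +0wr — yes → AL0|MU2|ME1|BR1|rd1|wr0
(6) want 1×MUL +1rd +1wr — WR_PORT → AL0|MU2|ME1|BR1|rd1|wr0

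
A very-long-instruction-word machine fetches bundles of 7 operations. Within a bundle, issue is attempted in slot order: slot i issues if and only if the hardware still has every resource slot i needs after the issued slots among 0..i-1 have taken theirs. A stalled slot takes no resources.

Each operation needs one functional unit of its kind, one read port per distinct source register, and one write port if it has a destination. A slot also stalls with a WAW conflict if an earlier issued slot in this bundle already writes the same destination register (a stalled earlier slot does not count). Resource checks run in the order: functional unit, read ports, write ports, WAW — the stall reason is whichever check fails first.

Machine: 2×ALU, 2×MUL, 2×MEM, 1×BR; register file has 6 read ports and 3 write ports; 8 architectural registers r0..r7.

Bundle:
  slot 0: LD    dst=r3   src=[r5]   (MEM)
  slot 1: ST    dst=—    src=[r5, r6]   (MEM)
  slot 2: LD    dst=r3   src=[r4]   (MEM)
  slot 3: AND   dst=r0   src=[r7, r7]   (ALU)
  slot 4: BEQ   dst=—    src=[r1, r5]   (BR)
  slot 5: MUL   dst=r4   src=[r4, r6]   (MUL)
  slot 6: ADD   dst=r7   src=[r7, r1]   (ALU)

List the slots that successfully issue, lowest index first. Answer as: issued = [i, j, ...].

issued = [0, 1, 3, 4]

#0 MEM src=r5 dispatched  <A:2 Mu:2 Ld:1 B:1 rd:5 wr:2>
#1 MEM src=r5,r6 dispatched  <A:2 Mu:2 Ld:0 B:1 rd:3 wr:2>
#2 MEM src=r4 held:FU  <A:2 Mu:2 Ld:0 B:1 rd:3 wr:2>
#3 ALU src=r7,r7 dispatched  <A:1 Mu:2 Ld:0 B:1 rd:2 wr:1>
#4 BR src=r1,r5 dispatched  <A:1 Mu:2 Ld:0 B:0 rd:0 wr:1>
#5 MUL src=r4,r6 held:RD_PORT  <A:1 Mu:2 Ld:0 B:0 rd:0 wr:1>
#6 ALU src=r7,r1 held:RD_PORT  <A:1 Mu:2 Ld:0 B:0 rd:0 wr:1>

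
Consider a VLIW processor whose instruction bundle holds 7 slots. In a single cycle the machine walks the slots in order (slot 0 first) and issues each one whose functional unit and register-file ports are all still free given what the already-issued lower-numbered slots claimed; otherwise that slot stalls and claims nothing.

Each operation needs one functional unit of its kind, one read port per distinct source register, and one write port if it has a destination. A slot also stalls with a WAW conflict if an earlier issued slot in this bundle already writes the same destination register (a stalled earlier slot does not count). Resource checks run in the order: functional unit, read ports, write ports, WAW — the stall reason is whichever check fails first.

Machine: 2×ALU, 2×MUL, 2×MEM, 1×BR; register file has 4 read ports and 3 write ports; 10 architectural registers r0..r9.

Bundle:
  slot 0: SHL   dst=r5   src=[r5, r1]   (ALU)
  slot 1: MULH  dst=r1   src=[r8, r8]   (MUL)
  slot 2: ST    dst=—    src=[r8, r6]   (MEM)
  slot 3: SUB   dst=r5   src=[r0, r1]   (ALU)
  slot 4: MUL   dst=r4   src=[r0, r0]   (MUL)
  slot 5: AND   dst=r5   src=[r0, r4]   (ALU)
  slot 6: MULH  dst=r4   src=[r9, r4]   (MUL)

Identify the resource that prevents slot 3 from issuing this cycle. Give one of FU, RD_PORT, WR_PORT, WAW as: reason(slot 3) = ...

[0] ALU needs rd=2 wr=1: ok; after: ALU=1 MUL=2 MEM=2 BR=1, R=2, W=2
[1] MUL needs rd=1 wr=1: ok; after: ALU=1 MUL=1 MEM=2 BR=1, R=1, W=1
[2] MEM needs rd=2 wr=0: RD_PORT; after: ALU=1 MUL=1 MEM=2 BR=1, R=1, W=1
[3] ALU needs rd=2 wr=1: RD_PORT; after: ALU=1 MUL=1 MEM=2 BR=1, R=1, W=1
[4] MUL needs rd=1 wr=1: ok; after: ALU=1 MUL=0 MEM=2 BR=1, R=0, W=0
[5] ALU needs rd=2 wr=1: RD_PORT; after: ALU=1 MUL=0 MEM=2 BR=1, R=0, W=0
[6] MUL needs rd=2 wr=1: FU; after: ALU=1 MUL=0 MEM=2 BR=1, R=0, W=0

reason(slot 3) = RD_PORT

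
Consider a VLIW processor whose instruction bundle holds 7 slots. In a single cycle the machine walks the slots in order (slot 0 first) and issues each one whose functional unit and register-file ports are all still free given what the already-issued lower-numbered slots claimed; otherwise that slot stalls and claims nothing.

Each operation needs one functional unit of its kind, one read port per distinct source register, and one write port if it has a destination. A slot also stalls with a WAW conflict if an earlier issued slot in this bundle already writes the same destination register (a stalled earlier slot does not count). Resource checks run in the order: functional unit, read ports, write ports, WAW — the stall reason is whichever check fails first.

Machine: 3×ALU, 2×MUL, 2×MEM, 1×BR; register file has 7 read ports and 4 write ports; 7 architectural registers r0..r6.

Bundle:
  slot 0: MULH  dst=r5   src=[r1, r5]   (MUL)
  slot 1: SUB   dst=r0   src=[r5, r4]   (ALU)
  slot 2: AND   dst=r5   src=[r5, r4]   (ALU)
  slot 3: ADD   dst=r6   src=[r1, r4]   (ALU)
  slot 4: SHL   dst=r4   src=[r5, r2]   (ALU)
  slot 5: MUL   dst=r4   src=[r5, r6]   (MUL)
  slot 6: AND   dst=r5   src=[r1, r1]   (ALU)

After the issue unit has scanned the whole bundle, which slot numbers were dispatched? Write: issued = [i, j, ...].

(0) want 1×MUL +2rd +1wr — yes → AL3|MU1|ME2|BR1|rd5|wr3
(1) want 1×ALU +2rd +1wr — yes → AL2|MU1|ME2|BR1|rd3|wr2
(2) want 1×ALU +2rd +1wr — WAW → AL2|MU1|ME2|BR1|rd3|wr2
(3) want 1×ALU +2rd +1wr — yes → AL1|MU1|ME2|BR1|rd1|wr1
(4) want 1×ALU +2rd +1wr — RD_PORT → AL1|MU1|ME2|BR1|rd1|wr1
(5) want 1×MUL +2rd +1wr — RD_PORT → AL1|MU1|ME2|BR1|rd1|wr1
(6) want 1×ALU +1rd +1wr — WAW → AL1|MU1|ME2|BR1|rd1|wr1

issued = [0, 1, 3]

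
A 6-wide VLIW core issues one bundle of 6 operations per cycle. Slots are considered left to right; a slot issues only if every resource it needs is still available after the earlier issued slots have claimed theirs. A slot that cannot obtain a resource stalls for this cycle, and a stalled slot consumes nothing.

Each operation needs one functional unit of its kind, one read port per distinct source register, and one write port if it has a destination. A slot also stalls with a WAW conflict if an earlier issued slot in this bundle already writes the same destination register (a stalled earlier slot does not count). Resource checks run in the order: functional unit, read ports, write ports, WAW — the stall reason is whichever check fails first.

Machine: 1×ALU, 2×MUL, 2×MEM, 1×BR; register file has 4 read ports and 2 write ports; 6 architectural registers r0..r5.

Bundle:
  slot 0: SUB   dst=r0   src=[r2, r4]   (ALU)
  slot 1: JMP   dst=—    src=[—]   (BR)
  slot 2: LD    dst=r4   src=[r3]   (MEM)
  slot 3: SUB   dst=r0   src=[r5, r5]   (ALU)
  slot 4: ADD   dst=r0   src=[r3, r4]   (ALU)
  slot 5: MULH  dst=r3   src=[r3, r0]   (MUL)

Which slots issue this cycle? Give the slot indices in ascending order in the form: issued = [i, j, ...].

#0 ALU src=r2,r4 dispatched  <A:0 Mu:2 Ld:2 B:1 rd:2 wr:1>
#1 BR src=- dispatched  <A:0 Mu:2 Ld:2 B:0 rd:2 wr:1>
#2 MEM src=r3 dispatched  <A:0 Mu:2 Ld:1 B:0 rd:1 wr:0>
#3 ALU src=r5,r5 held:FU  <A:0 Mu:2 Ld:1 B:0 rd:1 wr:0>
#4 ALU src=r3,r4 held:FU  <A:0 Mu:2 Ld:1 B:0 rd:1 wr:0>
#5 MUL src=r3,r0 held:RD_PORT  <A:0 Mu:2 Ld:1 B:0 rd:1 wr:0>

issued = [0, 1, 2]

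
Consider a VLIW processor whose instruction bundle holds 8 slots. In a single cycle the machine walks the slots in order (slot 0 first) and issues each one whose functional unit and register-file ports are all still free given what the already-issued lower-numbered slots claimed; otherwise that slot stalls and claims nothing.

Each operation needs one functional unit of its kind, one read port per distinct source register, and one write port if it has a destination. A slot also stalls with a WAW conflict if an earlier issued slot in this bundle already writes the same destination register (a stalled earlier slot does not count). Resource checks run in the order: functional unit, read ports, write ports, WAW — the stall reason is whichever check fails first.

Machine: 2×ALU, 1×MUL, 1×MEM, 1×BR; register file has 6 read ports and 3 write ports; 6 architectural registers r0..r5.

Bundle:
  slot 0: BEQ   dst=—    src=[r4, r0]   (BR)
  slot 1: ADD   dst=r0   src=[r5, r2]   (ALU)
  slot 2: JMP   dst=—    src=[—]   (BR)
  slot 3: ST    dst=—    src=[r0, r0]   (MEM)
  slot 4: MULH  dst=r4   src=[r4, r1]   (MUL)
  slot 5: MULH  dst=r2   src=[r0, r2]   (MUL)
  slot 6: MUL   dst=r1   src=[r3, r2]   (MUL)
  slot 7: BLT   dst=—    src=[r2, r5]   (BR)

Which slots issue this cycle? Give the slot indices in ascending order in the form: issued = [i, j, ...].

issued = [0, 1, 3]

#0 BR src=r4,r0 dispatched  <A:2 Mu:1 Ld:1 B:0 rd:4 wr:3>
#1 ALU src=r5,r2 dispatched  <A:1 Mu:1 Ld:1 B:0 rd:2 wr:2>
#2 BR src=- held:FU  <A:1 Mu:1 Ld:1 B:0 rd:2 wr:2>
#3 MEM src=r0,r0 dispatched  <A:1 Mu:1 Ld:0 B:0 rd:1 wr:2>
#4 MUL src=r4,r1 held:RD_PORT  <A:1 Mu:1 Ld:0 B:0 rd:1 wr:2>
#5 MUL src=r0,r2 held:RD_PORT  <A:1 Mu:1 Ld:0 B:0 rd:1 wr:2>
#6 MUL src=r3,r2 held:RD_PORT  <A:1 Mu:1 Ld:0 B:0 rd:1 wr:2>
#7 BR src=r2,r5 held:FU  <A:1 Mu:1 Ld:0 B:0 rd:1 wr:2>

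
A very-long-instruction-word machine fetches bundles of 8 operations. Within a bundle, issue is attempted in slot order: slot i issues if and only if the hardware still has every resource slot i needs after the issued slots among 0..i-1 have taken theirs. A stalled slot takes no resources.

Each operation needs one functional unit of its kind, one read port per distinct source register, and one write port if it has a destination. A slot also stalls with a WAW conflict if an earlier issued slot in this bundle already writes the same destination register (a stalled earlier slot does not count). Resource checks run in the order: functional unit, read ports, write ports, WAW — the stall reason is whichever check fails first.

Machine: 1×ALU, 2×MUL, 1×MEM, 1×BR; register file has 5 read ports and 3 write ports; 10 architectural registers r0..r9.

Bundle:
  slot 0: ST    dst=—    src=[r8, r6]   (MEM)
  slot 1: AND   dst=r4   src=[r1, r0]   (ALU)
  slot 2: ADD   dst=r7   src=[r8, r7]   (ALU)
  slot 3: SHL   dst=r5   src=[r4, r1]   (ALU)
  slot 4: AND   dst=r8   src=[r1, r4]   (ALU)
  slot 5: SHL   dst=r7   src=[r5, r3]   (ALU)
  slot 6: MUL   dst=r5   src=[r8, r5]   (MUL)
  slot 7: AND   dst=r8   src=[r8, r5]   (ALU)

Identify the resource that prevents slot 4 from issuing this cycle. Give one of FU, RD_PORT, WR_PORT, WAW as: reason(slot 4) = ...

  0. MEM ⇒ go  {1A/2Mu/0Ld/1B | 3r 3w}
  1. ALU→r4 ⇒ go  {0A/2Mu/0Ld/1B | 1r 2w}
  2. ALU→r7 ⇒ no(FU)  {0A/2Mu/0Ld/1B | 1r 2w}
  3. ALU→r5 ⇒ no(FU)  {0A/2Mu/0Ld/1B | 1r 2w}
  4. ALU→r8 ⇒ no(FU)  {0A/2Mu/0Ld/1B | 1r 2w}
  5. ALU→r7 ⇒ no(FU)  {0A/2Mu/0Ld/1B | 1r 2w}
  6. MUL→r5 ⇒ no(RD_PORT)  {0A/2Mu/0Ld/1B | 1r 2w}
  7. ALU→r8 ⇒ no(FU)  {0A/2Mu/0Ld/1B | 1r 2w}

reason(slot 4) = FU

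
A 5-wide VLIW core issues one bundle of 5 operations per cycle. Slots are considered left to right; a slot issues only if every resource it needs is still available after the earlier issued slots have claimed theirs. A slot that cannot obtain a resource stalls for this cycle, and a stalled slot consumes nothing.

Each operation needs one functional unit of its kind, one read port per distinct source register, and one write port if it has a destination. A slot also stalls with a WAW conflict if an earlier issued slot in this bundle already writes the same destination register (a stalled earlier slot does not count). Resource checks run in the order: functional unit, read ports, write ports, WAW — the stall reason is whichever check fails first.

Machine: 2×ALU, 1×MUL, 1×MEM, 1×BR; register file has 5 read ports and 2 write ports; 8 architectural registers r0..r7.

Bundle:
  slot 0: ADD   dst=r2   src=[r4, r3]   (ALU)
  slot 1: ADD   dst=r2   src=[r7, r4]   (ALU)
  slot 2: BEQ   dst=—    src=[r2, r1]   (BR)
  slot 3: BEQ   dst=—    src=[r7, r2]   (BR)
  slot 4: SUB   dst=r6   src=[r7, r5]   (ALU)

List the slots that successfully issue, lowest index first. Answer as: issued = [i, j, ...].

[0] ALU needs rd=2 wr=1: ok; after: ALU=1 MUL=1 MEM=1 BR=1, R=3, W=1
[1] ALU needs rd=2 wr=1: WAW; after: ALU=1 MUL=1 MEM=1 BR=1, R=3, W=1
[2] BR needs rd=2 wr=0: ok; after: ALU=1 MUL=1 MEM=1 BR=0, R=1, W=1
[3] BR needs rd=2 wr=0: FU; after: ALU=1 MUL=1 MEM=1 BR=0, R=1, W=1
[4] ALU needs rd=2 wr=1: RD_PORT; after: ALU=1 MUL=1 MEM=1 BR=0, R=1, W=1

issued = [0, 2]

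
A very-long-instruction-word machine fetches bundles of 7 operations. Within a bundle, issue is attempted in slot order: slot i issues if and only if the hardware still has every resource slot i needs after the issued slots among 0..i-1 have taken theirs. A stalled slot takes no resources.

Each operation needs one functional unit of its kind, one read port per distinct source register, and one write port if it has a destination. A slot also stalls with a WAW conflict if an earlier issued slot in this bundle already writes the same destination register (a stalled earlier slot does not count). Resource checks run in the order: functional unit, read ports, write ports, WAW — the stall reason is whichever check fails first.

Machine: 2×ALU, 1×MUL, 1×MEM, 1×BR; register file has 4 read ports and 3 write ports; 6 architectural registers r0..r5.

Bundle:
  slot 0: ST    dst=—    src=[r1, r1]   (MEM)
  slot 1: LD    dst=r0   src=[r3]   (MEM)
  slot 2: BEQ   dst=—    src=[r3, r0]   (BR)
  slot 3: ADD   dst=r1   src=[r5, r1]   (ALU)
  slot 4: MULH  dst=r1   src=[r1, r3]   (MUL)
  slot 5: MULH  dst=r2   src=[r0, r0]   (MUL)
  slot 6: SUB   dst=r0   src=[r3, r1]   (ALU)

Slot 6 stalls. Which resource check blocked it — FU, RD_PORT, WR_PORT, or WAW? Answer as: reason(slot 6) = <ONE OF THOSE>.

reason(slot 6) = RD_PORT

slot 0 (MEM): ISSUE — free A2,Mu1,Ld0,B1 rp3 wp3
slot 1 (MEM): stall FU — free A2,Mu1,Ld0,B1 rp3 wp3
slot 2 (BR): ISSUE — free A2,Mu1,Ld0,B0 rp1 wp3
slot 3 (ALU): stall RD_PORT — free A2,Mu1,Ld0,B0 rp1 wp3
slot 4 (MUL): stall RD_PORT — free A2,Mu1,Ld0,B0 rp1 wp3
slot 5 (MUL): ISSUE — free A2,Mu0,Ld0,B0 rp0 wp2
slot 6 (ALU): stall RD_PORT — free A2,Mu0,Ld0,B0 rp0 wp2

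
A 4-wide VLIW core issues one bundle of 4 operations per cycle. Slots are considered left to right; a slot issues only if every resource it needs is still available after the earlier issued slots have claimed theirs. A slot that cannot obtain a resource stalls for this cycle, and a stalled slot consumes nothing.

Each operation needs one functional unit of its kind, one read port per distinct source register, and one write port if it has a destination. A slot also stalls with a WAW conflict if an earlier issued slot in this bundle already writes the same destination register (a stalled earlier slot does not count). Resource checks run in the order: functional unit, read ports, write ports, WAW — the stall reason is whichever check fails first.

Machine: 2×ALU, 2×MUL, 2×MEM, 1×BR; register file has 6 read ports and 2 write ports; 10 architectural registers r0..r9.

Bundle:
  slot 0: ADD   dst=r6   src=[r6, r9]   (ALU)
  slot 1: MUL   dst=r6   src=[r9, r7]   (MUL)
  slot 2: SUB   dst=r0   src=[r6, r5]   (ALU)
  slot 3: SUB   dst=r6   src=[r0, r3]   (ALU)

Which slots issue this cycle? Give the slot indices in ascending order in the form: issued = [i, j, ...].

(0) want 1×ALU +2rd +1wr — yes → AL1|MU2|ME2|BR1|rd4|wr1
(1) want 1×MUL +2rd +1wr — WAW → AL1|MU2|ME2|BR1|rd4|wr1
(2) want 1×ALU +2rd +1wr — yes → AL0|MU2|ME2|BR1|rd2|wr0
(3) want 1×ALU +2rd +1wr — FU → AL0|MU2|ME2|BR1|rd2|wr0

issued = [0, 2]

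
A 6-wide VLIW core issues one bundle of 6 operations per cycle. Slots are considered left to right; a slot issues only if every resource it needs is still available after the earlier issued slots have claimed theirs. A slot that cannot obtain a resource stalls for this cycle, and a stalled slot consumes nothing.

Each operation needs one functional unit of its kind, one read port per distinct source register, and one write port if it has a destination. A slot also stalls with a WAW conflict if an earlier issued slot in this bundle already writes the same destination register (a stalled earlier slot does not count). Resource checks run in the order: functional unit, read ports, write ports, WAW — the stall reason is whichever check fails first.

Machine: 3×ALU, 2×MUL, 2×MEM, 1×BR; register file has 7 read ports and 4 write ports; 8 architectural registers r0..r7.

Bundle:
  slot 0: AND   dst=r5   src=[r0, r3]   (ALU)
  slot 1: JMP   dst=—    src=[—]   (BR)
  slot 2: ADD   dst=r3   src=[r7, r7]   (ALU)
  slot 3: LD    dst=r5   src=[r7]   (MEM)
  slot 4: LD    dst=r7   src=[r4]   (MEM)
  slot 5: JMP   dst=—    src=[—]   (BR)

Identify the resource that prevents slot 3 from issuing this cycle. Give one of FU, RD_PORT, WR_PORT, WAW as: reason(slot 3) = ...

reason(slot 3) = WAW

#0 ALU src=r0,r3 dispatched  <A:2 Mu:2 Ld:2 B:1 rd:5 wr:3>
#1 BR src=- dispatched  <A:2 Mu:2 Ld:2 B:0 rd:5 wr:3>
#2 ALU src=r7,r7 dispatched  <A:1 Mu:2 Ld:2 B:0 rd:4 wr:2>
#3 MEM src=r7 held:WAW  <A:1 Mu:2 Ld:2 B:0 rd:4 wr:2>
#4 MEM src=r4 dispatched  <A:1 Mu:2 Ld:1 B:0 rd:3 wr:1>
#5 BR src=- held:FU  <A:1 Mu:2 Ld:1 B:0 rd:3 wr:1>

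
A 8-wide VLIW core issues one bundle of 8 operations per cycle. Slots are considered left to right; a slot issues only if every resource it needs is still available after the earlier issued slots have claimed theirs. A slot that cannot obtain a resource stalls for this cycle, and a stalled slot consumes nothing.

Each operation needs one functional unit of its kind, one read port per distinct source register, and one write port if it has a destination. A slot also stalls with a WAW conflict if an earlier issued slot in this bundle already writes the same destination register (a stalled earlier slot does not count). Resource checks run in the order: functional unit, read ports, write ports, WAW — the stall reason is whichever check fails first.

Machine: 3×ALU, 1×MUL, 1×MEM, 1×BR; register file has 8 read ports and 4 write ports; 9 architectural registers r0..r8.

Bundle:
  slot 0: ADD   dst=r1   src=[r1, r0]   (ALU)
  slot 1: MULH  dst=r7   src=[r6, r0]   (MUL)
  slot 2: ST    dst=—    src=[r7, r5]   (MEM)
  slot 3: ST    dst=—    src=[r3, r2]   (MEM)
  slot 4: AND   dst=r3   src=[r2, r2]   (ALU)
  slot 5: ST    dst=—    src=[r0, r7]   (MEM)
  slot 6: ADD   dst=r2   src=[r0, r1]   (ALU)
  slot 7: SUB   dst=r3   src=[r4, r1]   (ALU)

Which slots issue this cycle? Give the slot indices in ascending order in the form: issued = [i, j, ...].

issued = [0, 1, 2, 4]

#0 ALU src=r1,r0 dispatched  <A:2 Mu:1 Ld:1 B:1 rd:6 wr:3>
#1 MUL src=r6,r0 dispatched  <A:2 Mu:0 Ld:1 B:1 rd:4 wr:2>
#2 MEM src=r7,r5 dispatched  <A:2 Mu:0 Ld:0 B:1 rd:2 wr:2>
#3 MEM src=r3,r2 held:FU  <A:2 Mu:0 Ld:0 B:1 rd:2 wr:2>
#4 ALU src=r2,r2 dispatched  <A:1 Mu:0 Ld:0 B:1 rd:1 wr:1>
#5 MEM src=r0,r7 held:FU  <A:1 Mu:0 Ld:0 B:1 rd:1 wr:1>
#6 ALU src=r0,r1 held:RD_PORT  <A:1 Mu:0 Ld:0 B:1 rd:1 wr:1>
#7 ALU src=r4,r1 held:RD_PORT  <A:1 Mu:0 Ld:0 B:1 rd:1 wr:1>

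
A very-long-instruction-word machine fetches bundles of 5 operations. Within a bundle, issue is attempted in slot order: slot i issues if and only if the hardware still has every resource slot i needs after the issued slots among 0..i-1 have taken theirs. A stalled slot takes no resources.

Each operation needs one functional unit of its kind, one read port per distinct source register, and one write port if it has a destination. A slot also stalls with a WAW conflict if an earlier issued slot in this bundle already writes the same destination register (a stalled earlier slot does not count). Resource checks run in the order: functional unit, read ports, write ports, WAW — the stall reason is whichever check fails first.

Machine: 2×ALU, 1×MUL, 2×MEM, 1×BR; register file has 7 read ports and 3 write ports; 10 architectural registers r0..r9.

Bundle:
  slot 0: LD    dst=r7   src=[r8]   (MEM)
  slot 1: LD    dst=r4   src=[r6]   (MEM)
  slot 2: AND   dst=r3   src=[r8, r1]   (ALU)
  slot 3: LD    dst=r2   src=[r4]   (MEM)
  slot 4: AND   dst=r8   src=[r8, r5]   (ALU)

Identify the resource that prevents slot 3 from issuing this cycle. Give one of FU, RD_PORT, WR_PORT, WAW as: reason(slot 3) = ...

reason(slot 3) = FU

(0) want 1×MEM +1rd +1wr — yes → AL2|MU1|ME1|BR1|rd6|wr2
(1) want 1×MEM +1rd +1wr — yes → AL2|MU1|ME0|BR1|rd5|wr1
(2) want 1×ALU +2rd +1wr — yes → AL1|MU1|ME0|BR1|rd3|wr0
(3) want 1×MEM +1rd +1wr — FU → AL1|MU1|ME0|BR1|rd3|wr0
(4) want 1×ALU +2rd +1wr — WR_PORT → AL1|MU1|ME0|BR1|rd3|wr0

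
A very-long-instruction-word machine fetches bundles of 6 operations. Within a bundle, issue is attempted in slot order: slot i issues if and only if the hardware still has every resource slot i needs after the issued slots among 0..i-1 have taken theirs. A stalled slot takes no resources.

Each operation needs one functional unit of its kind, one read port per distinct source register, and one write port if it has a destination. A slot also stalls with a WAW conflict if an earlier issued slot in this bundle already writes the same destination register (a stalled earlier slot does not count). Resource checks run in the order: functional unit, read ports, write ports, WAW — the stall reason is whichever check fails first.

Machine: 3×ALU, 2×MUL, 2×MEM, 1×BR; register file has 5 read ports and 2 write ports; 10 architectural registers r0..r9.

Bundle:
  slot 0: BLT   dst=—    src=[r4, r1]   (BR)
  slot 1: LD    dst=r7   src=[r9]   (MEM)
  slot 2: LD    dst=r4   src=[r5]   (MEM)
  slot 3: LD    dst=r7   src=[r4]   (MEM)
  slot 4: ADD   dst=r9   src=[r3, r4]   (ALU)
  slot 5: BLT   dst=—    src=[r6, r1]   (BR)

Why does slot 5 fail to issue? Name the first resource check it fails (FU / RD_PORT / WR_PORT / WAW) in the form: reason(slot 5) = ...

reason(slot 5) = FU

[0] BR needs rd=2 wr=0: ok; after: ALU=3 MUL=2 MEM=2 BR=0, R=3, W=2
[1] MEM needs rd=1 wr=1: ok; after: ALU=3 MUL=2 MEM=1 BR=0, R=2, W=1
[2] MEM needs rd=1 wr=1: ok; after: ALU=3 MUL=2 MEM=0 BR=0, R=1, W=0
[3] MEM needs rd=1 wr=1: FU; after: ALU=3 MUL=2 MEM=0 BR=0, R=1, W=0
[4] ALU needs rd=2 wr=1: RD_PORT; after: ALU=3 MUL=2 MEM=0 BR=0, R=1, W=0
[5] BR needs rd=2 wr=0: FU; after: ALU=3 MUL=2 MEM=0 BR=0, R=1, W=0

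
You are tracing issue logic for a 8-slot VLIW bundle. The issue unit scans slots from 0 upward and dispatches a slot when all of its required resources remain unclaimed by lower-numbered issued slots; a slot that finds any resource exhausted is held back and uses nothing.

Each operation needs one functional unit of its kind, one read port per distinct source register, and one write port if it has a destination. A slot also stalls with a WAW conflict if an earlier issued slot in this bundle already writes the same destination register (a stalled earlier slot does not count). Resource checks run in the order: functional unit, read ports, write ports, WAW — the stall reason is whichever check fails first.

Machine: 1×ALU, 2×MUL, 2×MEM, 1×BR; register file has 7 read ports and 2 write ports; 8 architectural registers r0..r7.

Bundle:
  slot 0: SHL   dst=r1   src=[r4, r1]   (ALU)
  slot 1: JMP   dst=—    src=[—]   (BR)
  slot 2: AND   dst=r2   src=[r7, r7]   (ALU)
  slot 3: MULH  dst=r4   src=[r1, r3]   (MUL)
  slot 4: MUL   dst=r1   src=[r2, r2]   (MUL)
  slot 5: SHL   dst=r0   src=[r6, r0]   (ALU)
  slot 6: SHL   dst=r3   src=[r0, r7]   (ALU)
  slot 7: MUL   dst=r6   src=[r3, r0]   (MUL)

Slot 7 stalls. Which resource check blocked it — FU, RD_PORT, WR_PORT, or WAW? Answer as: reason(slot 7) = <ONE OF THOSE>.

slot 0 (ALU): ISSUE — free A0,Mu2,Ld2,B1 rp5 wp1
slot 1 (BR): ISSUE — free A0,Mu2,Ld2,B0 rp5 wp1
slot 2 (ALU): stall FU — free A0,Mu2,Ld2,B0 rp5 wp1
slot 3 (MUL): ISSUE — free A0,Mu1,Ld2,B0 rp3 wp0
slot 4 (MUL): stall WR_PORT — free A0,Mu1,Ld2,B0 rp3 wp0
slot 5 (ALU): stall FU — free A0,Mu1,Ld2,B0 rp3 wp0
slot 6 (ALU): stall FU — free A0,Mu1,Ld2,B0 rp3 wp0
slot 7 (MUL): stall WR_PORT — free A0,Mu1,Ld2,B0 rp3 wp0

reason(slot 7) = WR_PORT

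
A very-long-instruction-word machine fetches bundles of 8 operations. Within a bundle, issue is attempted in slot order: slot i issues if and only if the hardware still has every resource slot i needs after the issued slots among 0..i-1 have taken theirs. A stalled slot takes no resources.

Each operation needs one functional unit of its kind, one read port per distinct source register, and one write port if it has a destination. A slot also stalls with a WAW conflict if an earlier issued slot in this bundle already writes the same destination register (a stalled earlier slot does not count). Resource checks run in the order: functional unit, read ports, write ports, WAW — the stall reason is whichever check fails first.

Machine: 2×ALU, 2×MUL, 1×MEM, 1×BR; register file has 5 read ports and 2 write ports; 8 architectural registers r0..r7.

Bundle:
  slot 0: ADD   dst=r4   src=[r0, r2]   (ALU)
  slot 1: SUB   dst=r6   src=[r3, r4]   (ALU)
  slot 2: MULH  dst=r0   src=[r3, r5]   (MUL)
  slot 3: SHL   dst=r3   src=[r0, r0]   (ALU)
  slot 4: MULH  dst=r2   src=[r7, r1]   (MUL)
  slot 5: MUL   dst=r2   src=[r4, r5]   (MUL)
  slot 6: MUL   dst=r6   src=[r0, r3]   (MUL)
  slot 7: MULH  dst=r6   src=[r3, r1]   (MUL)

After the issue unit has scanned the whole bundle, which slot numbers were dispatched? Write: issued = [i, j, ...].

issued = [0, 1]

  0. ALU→r4 ⇒ go  {1A/2Mu/1Ld/1B | 3r 1w}
  1. ALU→r6 ⇒ go  {0A/2Mu/1Ld/1B | 1r 0w}
  2. MUL→r0 ⇒ no(RD_PORT)  {0A/2Mu/1Ld/1B | 1r 0w}
  3. ALU→r3 ⇒ no(FU)  {0A/2Mu/1Ld/1B | 1r 0w}
  4. MUL→r2 ⇒ no(RD_PORT)  {0A/2Mu/1Ld/1B | 1r 0w}
  5. MUL→r2 ⇒ no(RD_PORT)  {0A/2Mu/1Ld/1B | 1r 0w}
  6. MUL→r6 ⇒ no(RD_PORT)  {0A/2Mu/1Ld/1B | 1r 0w}
  7. MUL→r6 ⇒ no(RD_PORT)  {0A/2Mu/1Ld/1B | 1r 0w}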